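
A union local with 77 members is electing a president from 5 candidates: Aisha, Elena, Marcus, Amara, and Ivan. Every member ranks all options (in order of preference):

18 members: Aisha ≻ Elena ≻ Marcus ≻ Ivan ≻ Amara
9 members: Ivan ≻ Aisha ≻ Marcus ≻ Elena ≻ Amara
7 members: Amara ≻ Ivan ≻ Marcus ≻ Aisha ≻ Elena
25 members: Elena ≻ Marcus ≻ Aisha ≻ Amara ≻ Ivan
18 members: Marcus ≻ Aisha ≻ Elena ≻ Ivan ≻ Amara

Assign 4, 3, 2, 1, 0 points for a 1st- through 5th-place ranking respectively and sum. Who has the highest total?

Marcus

Aisha: 18·4 + 9·3 + 7·1 + 25·2 + 18·3 = 210
Elena: 18·3 + 9·1 + 7·0 + 25·4 + 18·2 = 199
Marcus: 18·2 + 9·2 + 7·2 + 25·3 + 18·4 = 215
Amara: 18·0 + 9·0 + 7·4 + 25·1 + 18·0 = 53
Ivan: 18·1 + 9·4 + 7·3 + 25·0 + 18·1 = 93
Marcus has the highest Borda score (215).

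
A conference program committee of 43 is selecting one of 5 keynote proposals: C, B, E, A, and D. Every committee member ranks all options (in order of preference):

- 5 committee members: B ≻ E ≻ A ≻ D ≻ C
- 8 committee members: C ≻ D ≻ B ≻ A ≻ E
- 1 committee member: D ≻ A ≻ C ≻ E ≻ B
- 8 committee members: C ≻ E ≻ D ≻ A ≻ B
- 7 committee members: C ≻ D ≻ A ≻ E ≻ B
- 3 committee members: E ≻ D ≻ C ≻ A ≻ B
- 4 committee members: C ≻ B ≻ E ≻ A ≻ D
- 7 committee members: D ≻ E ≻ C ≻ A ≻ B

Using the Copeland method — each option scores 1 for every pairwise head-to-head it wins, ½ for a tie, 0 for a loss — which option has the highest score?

C: beats B, E, A, and D → score 4.
B: loses to C, E, A, and D → score 0.
E: beats B and A; loses to C and D → score 2.
A: beats B; loses to C, E, and D → score 1.
D: beats B, E, and A; loses to C → score 3.
C has the best pairwise record.

C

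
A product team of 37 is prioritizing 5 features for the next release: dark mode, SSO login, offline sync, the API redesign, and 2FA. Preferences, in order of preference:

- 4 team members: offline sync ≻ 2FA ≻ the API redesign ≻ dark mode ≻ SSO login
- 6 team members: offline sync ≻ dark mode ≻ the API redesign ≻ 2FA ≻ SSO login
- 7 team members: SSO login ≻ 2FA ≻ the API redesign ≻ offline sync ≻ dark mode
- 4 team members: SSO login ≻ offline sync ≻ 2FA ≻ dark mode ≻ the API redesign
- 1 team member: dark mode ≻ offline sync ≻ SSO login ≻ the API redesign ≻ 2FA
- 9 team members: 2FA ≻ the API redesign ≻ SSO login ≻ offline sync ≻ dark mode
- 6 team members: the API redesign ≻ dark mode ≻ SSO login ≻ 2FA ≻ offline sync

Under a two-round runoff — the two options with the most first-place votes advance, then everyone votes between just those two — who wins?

SSO login

Round 1 first-place votes: dark mode 1, SSO login 11, offline sync 10, the API redesign 6, 2FA 9.
SSO login and offline sync advance.
Runoff: SSO login is preferred to offline sync by 26 voters; offline sync by 11.
SSO login wins the runoff.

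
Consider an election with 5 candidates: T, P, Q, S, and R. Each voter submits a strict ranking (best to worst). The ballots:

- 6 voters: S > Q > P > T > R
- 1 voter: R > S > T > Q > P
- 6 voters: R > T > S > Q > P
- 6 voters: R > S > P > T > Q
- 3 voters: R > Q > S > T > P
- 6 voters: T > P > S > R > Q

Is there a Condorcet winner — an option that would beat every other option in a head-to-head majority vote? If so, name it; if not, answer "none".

R vs T: 16–12 for R.
R vs P: 16–12 for R.
R vs Q: 22–6 for R.
R vs S: 16–12 for R.
R beats every other option head-to-head.

R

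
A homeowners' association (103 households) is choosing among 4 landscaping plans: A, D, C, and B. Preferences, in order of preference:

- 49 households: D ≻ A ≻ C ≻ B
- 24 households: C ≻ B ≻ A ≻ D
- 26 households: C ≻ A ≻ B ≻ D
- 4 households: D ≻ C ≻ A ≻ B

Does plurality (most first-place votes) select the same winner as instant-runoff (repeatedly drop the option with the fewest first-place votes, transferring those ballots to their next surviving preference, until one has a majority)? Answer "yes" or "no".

Plurality — first-place votes: A 0, D 53, C 50, B 0. Winner: D.
Instant-runoff — R1 A 0, D 53, C 50, B 0 (D winner). Winner: D.
The two methods agree.

yes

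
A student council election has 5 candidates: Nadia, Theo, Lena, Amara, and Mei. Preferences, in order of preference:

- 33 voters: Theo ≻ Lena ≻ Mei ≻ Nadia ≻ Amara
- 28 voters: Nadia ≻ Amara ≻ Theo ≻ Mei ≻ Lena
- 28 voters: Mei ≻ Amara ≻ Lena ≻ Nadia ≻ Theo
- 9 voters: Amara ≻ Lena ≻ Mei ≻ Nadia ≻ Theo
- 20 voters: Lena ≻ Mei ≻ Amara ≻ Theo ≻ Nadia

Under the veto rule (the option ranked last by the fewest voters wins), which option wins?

Mei

Last-place votes: Nadia 20, Theo 37, Lena 28, Amara 33, Mei 0.
Mei is ranked last by the fewest voters, so Mei wins.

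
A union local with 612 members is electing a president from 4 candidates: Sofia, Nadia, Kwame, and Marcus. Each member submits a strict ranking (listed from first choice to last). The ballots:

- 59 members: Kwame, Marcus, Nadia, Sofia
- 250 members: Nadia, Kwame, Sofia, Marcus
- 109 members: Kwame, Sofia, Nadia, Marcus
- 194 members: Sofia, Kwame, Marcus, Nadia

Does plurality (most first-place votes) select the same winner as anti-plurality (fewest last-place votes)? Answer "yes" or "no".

no

Plurality — first-place votes: Sofia 194, Nadia 250, Kwame 168, Marcus 0. Winner: Nadia.
Anti-plurality — last-place votes: Sofia 59, Nadia 194, Kwame 0, Marcus 359. Winner: Kwame.
The two methods disagree.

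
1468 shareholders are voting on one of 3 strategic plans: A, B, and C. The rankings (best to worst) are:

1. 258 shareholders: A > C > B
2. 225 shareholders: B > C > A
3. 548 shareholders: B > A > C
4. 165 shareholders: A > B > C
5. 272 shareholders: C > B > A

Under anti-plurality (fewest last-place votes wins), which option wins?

B

Last-place votes: A 497, B 258, C 713.
B is ranked last by the fewest voters, so B wins.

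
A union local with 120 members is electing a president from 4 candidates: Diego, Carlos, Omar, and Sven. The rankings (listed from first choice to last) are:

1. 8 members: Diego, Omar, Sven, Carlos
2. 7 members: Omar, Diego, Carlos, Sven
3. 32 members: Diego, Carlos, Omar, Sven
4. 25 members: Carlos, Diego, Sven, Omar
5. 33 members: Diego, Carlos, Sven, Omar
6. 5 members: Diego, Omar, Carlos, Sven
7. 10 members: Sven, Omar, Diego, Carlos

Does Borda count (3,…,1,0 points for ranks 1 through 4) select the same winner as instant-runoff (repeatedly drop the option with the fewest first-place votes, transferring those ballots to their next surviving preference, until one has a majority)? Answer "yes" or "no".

yes

Borda — scores: Diego 308, Carlos 217, Omar 99, Sven 96. Winner: Diego.
Instant-runoff — R1 Diego 78, Carlos 25, Omar 7, Sven 10 (Diego winner). Winner: Diego.
The two methods agree.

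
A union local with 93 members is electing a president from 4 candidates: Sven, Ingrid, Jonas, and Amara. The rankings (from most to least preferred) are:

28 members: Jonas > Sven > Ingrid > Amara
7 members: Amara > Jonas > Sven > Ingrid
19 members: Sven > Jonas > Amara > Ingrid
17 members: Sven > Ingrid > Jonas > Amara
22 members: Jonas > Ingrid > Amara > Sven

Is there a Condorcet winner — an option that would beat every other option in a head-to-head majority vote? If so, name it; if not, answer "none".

Jonas vs Sven: 57–36 for Jonas.
Jonas vs Ingrid: 76–17 for Jonas.
Jonas vs Amara: 86–7 for Jonas.
Jonas beats every other option head-to-head.

Jonas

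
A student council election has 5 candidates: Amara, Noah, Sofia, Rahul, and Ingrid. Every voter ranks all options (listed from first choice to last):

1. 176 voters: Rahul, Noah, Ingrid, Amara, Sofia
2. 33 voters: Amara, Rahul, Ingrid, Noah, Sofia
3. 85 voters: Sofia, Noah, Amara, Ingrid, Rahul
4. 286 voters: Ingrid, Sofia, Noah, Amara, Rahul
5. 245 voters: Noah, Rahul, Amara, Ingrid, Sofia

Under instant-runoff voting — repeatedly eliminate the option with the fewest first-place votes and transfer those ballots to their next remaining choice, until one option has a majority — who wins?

Round 1: Amara 33, Noah 245, Sofia 85, Rahul 176, Ingrid 286. Eliminate Amara.
Round 2: Noah 245, Sofia 85, Rahul 209, Ingrid 286. Eliminate Sofia.
Round 3: Noah 330, Rahul 209, Ingrid 286. Eliminate Rahul.
Round 4: Noah 506, Ingrid 319. Noah has a majority.

Noah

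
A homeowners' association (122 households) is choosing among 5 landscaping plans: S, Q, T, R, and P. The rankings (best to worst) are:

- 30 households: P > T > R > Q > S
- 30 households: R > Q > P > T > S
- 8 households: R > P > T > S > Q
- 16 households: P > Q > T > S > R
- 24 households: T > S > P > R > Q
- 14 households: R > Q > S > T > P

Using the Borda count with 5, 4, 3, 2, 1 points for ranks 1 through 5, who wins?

P

S: 30·1 + 30·1 + 8·2 + 16·2 + 24·4 + 14·3 = 246
Q: 30·2 + 30·4 + 8·1 + 16·4 + 24·1 + 14·4 = 332
T: 30·4 + 30·2 + 8·3 + 16·3 + 24·5 + 14·2 = 400
R: 30·3 + 30·5 + 8·5 + 16·1 + 24·2 + 14·5 = 414
P: 30·5 + 30·3 + 8·4 + 16·5 + 24·3 + 14·1 = 438
P has the highest Borda score (438).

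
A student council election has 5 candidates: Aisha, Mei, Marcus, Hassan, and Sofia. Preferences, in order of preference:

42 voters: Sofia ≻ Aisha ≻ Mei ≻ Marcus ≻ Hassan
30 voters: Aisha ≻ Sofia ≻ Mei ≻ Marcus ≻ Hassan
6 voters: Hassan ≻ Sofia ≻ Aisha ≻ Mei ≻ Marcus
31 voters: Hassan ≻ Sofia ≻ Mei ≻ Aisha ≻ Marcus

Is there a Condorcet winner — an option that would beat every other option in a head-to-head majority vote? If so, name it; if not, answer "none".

Sofia vs Aisha: 79–30 for Sofia.
Sofia vs Mei: 109–0 for Sofia.
Sofia vs Marcus: 109–0 for Sofia.
Sofia vs Hassan: 72–37 for Sofia.
Sofia beats every other option head-to-head.

Sofia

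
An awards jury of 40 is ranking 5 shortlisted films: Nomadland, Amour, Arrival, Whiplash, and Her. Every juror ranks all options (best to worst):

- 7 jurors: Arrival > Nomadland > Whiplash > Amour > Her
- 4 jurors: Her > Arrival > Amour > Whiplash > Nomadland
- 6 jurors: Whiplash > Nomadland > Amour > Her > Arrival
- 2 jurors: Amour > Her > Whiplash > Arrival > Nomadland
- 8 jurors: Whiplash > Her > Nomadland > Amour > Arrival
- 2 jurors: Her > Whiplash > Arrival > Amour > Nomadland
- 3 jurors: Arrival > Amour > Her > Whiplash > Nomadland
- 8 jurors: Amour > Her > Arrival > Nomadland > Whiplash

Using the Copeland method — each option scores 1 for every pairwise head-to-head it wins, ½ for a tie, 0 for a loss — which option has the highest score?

Whiplash

Nomadland: beats Amour; loses to Arrival, Whiplash, and Her → score 1.
Amour: beats Arrival and Her; loses to Nomadland and Whiplash → score 2.
Arrival: beats Nomadland and Whiplash; loses to Amour and Her → score 2.
Whiplash: beats Nomadland, Amour, and Her; loses to Arrival → score 3.
Her: beats Nomadland and Arrival; loses to Amour and Whiplash → score 2.
Whiplash has the best pairwise record.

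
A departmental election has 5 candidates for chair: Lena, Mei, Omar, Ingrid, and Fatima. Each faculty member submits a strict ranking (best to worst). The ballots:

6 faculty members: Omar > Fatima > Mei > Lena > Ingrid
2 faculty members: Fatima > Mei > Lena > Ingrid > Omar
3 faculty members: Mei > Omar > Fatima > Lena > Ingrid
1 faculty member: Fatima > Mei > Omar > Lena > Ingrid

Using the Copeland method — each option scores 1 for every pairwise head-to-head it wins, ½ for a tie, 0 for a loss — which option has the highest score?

Lena: beats Ingrid; loses to Mei, Omar, and Fatima → score 1.
Mei: beats Lena and Ingrid; ties Omar; loses to Fatima → score 2.5.
Omar: beats Lena, Ingrid, and Fatima; ties Mei → score 3.5.
Ingrid: loses to Lena, Mei, Omar, and Fatima → score 0.
Fatima: beats Lena, Mei, and Ingrid; loses to Omar → score 3.
Omar has the best pairwise record.

Omar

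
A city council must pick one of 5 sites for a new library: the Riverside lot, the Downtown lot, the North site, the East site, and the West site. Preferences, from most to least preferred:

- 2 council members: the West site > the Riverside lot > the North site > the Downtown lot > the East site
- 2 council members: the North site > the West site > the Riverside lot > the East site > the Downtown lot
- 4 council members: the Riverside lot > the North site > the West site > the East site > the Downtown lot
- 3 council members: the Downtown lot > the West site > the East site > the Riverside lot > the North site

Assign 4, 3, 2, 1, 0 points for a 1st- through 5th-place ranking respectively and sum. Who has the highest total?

the West site

the Riverside lot: 2·3 + 2·2 + 4·4 + 3·1 = 29
the Downtown lot: 2·1 + 2·0 + 4·0 + 3·4 = 14
the North site: 2·2 + 2·4 + 4·3 + 3·0 = 24
the East site: 2·0 + 2·1 + 4·1 + 3·2 = 12
the West site: 2·4 + 2·3 + 4·2 + 3·3 = 31
the West site has the highest Borda score (31).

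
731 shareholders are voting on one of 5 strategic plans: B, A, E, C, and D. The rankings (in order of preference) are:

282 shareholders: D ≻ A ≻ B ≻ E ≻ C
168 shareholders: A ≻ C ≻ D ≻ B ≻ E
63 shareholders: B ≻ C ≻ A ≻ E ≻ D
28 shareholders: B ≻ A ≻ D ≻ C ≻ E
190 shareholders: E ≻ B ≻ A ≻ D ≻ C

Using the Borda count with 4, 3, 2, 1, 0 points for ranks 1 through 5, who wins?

A

B: 282·2 + 168·1 + 63·4 + 28·4 + 190·3 = 1666
A: 282·3 + 168·4 + 63·2 + 28·3 + 190·2 = 2108
E: 282·1 + 168·0 + 63·1 + 28·0 + 190·4 = 1105
C: 282·0 + 168·3 + 63·3 + 28·1 + 190·0 = 721
D: 282·4 + 168·2 + 63·0 + 28·2 + 190·1 = 1710
A has the highest Borda score (2108).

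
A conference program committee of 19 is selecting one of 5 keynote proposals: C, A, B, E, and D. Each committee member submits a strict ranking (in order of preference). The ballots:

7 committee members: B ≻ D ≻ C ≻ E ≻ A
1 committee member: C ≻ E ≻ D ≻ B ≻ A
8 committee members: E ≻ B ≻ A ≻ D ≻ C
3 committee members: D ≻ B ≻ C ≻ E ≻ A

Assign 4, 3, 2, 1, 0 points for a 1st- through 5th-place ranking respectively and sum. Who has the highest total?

C: 7·2 + 1·4 + 8·0 + 3·2 = 24
A: 7·0 + 1·0 + 8·2 + 3·0 = 16
B: 7·4 + 1·1 + 8·3 + 3·3 = 62
E: 7·1 + 1·3 + 8·4 + 3·1 = 45
D: 7·3 + 1·2 + 8·1 + 3·4 = 43
B has the highest Borda score (62).

B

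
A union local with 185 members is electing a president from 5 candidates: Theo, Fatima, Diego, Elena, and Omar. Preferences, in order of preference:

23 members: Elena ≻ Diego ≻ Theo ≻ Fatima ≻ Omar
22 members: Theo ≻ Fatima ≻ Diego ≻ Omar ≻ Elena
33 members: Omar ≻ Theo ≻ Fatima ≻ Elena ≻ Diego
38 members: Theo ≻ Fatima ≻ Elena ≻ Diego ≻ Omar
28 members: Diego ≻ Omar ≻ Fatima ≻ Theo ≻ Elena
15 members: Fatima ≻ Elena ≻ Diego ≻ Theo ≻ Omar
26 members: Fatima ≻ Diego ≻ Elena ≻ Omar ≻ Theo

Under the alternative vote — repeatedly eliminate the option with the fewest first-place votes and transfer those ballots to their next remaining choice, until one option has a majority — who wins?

Theo

Round 1: Theo 60, Fatima 41, Diego 28, Elena 23, Omar 33. Eliminate Elena.
Round 2: Theo 60, Fatima 41, Diego 51, Omar 33. Eliminate Omar.
Round 3: Theo 93, Fatima 41, Diego 51. Theo has a majority.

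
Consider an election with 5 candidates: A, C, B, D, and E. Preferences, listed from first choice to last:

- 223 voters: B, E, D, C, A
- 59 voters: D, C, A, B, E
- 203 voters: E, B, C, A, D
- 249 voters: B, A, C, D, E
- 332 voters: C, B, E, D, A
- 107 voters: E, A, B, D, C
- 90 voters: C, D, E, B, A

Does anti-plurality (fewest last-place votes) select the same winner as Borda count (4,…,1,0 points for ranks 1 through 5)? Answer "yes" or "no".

Anti-plurality — last-place votes: A 645, C 107, B 0, D 203, E 308. Winner: B.
Borda — scores: A 1389, C 2992, B 3856, D 1640, E 2753. Winner: B.
The two methods agree.

yes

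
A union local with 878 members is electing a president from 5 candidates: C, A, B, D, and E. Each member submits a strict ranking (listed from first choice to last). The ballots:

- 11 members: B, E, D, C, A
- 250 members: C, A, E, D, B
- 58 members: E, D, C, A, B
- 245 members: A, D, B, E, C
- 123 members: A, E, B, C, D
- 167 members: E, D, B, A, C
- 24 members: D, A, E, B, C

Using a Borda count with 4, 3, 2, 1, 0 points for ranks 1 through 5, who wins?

C: 11·1 + 250·4 + 58·2 + 245·0 + 123·1 + 167·0 + 24·0 = 1250
A: 11·0 + 250·3 + 58·1 + 245·4 + 123·4 + 167·1 + 24·3 = 2519
B: 11·4 + 250·0 + 58·0 + 245·2 + 123·2 + 167·2 + 24·1 = 1138
D: 11·2 + 250·1 + 58·3 + 245·3 + 123·0 + 167·3 + 24·4 = 1778
E: 11·3 + 250·2 + 58·4 + 245·1 + 123·3 + 167·4 + 24·2 = 2095
A has the highest Borda score (2519).

A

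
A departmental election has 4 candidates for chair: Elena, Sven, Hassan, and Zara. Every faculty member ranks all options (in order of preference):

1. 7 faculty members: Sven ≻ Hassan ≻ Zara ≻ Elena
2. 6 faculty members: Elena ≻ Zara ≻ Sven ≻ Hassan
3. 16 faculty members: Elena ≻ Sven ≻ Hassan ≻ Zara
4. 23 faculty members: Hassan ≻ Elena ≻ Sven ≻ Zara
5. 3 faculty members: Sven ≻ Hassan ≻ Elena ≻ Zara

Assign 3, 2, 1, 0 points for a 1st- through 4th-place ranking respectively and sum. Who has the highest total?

Elena

Elena: 7·0 + 6·3 + 16·3 + 23·2 + 3·1 = 115
Sven: 7·3 + 6·1 + 16·2 + 23·1 + 3·3 = 91
Hassan: 7·2 + 6·0 + 16·1 + 23·3 + 3·2 = 105
Zara: 7·1 + 6·2 + 16·0 + 23·0 + 3·0 = 19
Elena has the highest Borda score (115).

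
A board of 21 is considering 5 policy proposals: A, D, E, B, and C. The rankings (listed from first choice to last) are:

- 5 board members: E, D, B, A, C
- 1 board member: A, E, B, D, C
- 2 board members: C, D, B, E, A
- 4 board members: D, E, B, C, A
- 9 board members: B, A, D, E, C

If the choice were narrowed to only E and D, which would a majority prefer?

Voters preferring E to D: 6; preferring D to E: 15.
D wins the head-to-head.

D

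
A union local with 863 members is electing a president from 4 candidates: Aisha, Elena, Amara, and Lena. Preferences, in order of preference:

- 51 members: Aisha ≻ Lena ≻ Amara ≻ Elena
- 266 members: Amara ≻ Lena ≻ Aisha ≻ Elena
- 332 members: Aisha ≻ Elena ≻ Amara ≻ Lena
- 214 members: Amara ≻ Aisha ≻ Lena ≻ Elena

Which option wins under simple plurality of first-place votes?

First-place votes: Aisha 383, Elena 0, Amara 480, Lena 0.
Amara has the most first-place votes.

Amara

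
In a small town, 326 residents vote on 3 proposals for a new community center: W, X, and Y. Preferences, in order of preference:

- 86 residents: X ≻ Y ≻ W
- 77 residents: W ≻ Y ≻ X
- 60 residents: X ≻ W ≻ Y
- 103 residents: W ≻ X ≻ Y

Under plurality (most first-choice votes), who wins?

First-place votes: W 180, X 146, Y 0.
W has the most first-place votes.

W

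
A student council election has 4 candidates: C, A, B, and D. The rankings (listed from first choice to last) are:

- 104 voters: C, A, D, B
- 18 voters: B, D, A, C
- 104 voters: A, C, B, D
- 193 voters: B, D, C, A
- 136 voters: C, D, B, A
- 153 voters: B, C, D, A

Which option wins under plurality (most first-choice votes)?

First-place votes: C 240, A 104, B 364, D 0.
B has the most first-place votes.

B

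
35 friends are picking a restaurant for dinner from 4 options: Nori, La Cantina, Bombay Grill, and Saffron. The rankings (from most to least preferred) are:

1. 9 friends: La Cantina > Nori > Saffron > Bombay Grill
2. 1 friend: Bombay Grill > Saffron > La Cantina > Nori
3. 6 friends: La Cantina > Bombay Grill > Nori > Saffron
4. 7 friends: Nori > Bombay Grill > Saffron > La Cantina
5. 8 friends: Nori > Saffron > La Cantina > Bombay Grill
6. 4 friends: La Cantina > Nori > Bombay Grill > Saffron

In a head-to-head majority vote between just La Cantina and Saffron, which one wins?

Voters preferring La Cantina to Saffron: 19; preferring Saffron to La Cantina: 16.
La Cantina wins the head-to-head.

La Cantina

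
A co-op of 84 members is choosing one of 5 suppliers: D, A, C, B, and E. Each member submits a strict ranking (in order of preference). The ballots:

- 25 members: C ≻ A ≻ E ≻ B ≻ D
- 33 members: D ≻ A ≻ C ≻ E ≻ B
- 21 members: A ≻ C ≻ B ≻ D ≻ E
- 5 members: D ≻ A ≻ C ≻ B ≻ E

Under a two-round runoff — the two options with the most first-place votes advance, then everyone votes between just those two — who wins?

Round 1 first-place votes: D 38, A 21, C 25, B 0, E 0.
D and C advance.
Runoff: D is preferred to C by 38 voters; C by 46.
C wins the runoff.

C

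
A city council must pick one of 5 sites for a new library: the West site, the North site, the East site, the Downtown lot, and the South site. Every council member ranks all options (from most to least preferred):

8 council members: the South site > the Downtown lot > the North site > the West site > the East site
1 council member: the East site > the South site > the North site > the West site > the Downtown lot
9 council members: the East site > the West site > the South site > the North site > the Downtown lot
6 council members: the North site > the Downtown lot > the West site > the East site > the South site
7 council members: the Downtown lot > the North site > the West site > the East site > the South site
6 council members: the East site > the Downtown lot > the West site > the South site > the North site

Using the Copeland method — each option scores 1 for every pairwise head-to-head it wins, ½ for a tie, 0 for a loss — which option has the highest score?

the Downtown lot

the West site: beats the East site and the South site; loses to the North site and the Downtown lot → score 2.
the North site: beats the West site and the East site; loses to the Downtown lot and the South site → score 2.
the East site: beats the South site; loses to the West site, the North site, and the Downtown lot → score 1.
the Downtown lot: beats the West site, the North site, the East site, and the South site → score 4.
the South site: beats the North site; loses to the West site, the East site, and the Downtown lot → score 1.
the Downtown lot has the best pairwise record.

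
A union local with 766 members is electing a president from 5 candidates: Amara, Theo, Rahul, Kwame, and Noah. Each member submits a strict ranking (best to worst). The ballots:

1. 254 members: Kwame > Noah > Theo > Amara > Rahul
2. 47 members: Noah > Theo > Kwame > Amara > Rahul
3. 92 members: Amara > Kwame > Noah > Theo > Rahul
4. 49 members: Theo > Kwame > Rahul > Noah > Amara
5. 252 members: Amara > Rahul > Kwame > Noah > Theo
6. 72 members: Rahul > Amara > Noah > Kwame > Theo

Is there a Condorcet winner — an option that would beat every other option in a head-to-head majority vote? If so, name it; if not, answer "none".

Amara

Amara vs Theo: 416–350 for Amara.
Amara vs Rahul: 645–121 for Amara.
Amara vs Kwame: 416–350 for Amara.
Amara vs Noah: 416–350 for Amara.
Amara beats every other option head-to-head.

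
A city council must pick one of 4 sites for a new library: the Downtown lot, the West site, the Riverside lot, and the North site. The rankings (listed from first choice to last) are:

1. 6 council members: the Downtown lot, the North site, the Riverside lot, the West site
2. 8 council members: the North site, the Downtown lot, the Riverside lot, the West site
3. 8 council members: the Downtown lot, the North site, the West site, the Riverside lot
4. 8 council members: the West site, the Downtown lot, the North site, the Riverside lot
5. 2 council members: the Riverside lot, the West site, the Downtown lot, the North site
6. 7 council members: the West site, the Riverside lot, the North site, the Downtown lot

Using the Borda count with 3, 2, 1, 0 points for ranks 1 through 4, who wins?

the Downtown lot: 6·3 + 8·2 + 8·3 + 8·2 + 2·1 + 7·0 = 76
the West site: 6·0 + 8·0 + 8·1 + 8·3 + 2·2 + 7·3 = 57
the Riverside lot: 6·1 + 8·1 + 8·0 + 8·0 + 2·3 + 7·2 = 34
the North site: 6·2 + 8·3 + 8·2 + 8·1 + 2·0 + 7·1 = 67
the Downtown lot has the highest Borda score (76).

the Downtown lot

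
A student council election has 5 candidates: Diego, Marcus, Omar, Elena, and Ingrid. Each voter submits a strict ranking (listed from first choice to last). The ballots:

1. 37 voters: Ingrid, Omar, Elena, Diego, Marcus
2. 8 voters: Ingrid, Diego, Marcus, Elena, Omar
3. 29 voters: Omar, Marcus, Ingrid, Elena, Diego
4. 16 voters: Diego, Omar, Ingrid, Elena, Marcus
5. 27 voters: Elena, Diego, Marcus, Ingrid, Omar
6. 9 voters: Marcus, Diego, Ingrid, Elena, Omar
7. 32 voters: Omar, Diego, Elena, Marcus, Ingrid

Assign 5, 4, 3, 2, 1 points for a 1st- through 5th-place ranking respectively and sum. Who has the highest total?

Diego: 37·2 + 8·4 + 29·1 + 16·5 + 27·4 + 9·4 + 32·4 = 487
Marcus: 37·1 + 8·3 + 29·4 + 16·1 + 27·3 + 9·5 + 32·2 = 383
Omar: 37·4 + 8·1 + 29·5 + 16·4 + 27·1 + 9·1 + 32·5 = 561
Elena: 37·3 + 8·2 + 29·2 + 16·2 + 27·5 + 9·2 + 32·3 = 466
Ingrid: 37·5 + 8·5 + 29·3 + 16·3 + 27·2 + 9·3 + 32·1 = 473
Omar has the highest Borda score (561).

Omar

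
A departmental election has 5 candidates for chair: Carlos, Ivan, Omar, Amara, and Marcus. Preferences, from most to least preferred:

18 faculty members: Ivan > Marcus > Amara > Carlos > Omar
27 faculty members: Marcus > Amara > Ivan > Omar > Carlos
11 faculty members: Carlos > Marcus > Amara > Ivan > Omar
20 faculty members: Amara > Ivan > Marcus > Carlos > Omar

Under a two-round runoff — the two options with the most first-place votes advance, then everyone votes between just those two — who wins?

Round 1 first-place votes: Carlos 11, Ivan 18, Omar 0, Amara 20, Marcus 27.
Marcus and Amara advance.
Runoff: Marcus is preferred to Amara by 56 voters; Amara by 20.
Marcus wins the runoff.

Marcus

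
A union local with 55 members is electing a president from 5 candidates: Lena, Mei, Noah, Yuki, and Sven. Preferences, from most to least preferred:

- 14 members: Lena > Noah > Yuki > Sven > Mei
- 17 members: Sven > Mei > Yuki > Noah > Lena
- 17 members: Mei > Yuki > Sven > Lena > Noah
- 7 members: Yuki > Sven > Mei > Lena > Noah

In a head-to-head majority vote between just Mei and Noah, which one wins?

Mei

Voters preferring Mei to Noah: 41; preferring Noah to Mei: 14.
Mei wins the head-to-head.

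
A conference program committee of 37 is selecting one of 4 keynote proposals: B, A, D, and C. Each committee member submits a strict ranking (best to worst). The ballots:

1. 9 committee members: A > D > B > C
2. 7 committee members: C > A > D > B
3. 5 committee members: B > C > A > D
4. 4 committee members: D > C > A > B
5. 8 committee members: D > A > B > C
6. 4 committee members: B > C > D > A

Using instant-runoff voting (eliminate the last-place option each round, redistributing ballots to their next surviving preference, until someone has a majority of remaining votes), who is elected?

Round 1: B 9, A 9, D 12, C 7. Eliminate C.
Round 2: B 9, A 16, D 12. Eliminate B.
Round 3: A 21, D 16. A has a majority.

A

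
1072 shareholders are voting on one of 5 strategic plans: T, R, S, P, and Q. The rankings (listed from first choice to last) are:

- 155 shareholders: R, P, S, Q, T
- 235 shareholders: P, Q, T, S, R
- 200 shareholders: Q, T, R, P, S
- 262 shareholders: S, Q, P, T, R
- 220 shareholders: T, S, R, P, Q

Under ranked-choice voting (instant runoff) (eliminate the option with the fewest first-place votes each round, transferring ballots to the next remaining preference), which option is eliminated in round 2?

Q

Round 1: T 220, R 155, S 262, P 235, Q 200. Eliminate R.
Round 2: T 220, S 262, P 390, Q 200. Eliminate Q.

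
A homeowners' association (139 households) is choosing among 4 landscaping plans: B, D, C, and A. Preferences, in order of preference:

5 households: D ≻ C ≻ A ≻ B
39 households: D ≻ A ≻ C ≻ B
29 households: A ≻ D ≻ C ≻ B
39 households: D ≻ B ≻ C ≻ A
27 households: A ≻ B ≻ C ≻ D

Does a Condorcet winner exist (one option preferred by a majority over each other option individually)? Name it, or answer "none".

D

D vs B: 112–27 for D.
D vs C: 112–27 for D.
D vs A: 83–56 for D.
D beats every other option head-to-head.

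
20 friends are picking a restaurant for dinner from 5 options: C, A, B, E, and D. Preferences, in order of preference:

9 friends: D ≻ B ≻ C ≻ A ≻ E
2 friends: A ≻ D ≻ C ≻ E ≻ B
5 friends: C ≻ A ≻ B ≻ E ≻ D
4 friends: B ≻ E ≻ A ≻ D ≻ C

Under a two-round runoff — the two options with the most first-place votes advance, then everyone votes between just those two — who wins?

D

Round 1 first-place votes: C 5, A 2, B 4, E 0, D 9.
D and C advance.
Runoff: D is preferred to C by 15 voters; C by 5.
D wins the runoff.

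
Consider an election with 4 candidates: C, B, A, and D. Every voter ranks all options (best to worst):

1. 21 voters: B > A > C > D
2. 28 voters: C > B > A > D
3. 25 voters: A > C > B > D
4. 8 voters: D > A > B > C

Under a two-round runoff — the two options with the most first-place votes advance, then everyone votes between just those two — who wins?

Round 1 first-place votes: C 28, B 21, A 25, D 8.
C and A advance.
Runoff: C is preferred to A by 28 voters; A by 54.
A wins the runoff.

A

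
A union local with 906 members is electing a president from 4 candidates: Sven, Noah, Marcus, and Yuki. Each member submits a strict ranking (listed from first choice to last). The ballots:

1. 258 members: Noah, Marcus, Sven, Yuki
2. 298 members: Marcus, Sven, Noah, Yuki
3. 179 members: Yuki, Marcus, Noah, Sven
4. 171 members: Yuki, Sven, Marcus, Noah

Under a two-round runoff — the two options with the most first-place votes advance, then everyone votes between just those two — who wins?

Marcus

Round 1 first-place votes: Sven 0, Noah 258, Marcus 298, Yuki 350.
Yuki and Marcus advance.
Runoff: Yuki is preferred to Marcus by 350 voters; Marcus by 556.
Marcus wins the runoff.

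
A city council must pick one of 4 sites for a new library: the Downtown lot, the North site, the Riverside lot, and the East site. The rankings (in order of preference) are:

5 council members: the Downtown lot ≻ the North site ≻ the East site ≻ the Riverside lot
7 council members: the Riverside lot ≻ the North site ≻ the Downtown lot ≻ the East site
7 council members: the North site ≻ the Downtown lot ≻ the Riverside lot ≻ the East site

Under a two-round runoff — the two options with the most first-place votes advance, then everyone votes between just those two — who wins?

the North site

Round 1 first-place votes: the Downtown lot 5, the North site 7, the Riverside lot 7, the East site 0.
the Riverside lot and the North site advance.
Runoff: the Riverside lot is preferred to the North site by 7 voters; the North site by 12.
the North site wins the runoff.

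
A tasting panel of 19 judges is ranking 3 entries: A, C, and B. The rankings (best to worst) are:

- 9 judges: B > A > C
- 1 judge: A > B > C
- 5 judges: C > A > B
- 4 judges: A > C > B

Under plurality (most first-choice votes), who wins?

B

First-place votes: A 5, C 5, B 9.
B has the most first-place votes.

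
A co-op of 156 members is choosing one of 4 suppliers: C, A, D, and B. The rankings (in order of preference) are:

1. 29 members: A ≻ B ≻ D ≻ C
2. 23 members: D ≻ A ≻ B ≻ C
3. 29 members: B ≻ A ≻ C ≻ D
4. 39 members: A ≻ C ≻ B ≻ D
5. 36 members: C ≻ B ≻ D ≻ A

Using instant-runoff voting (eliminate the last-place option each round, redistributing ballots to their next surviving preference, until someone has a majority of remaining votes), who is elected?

Round 1: C 36, A 68, D 23, B 29. Eliminate D.
Round 2: C 36, A 91, B 29. A has a majority.

A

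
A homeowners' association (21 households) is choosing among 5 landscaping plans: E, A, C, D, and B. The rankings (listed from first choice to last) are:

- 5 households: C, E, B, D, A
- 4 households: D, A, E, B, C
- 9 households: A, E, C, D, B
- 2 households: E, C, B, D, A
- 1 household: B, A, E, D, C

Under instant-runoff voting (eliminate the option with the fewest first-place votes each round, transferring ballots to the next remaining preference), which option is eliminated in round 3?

Round 1: E 2, A 9, C 5, D 4, B 1. Eliminate B.
Round 2: E 2, A 10, C 5, D 4. Eliminate E.
Round 3: A 10, C 7, D 4. Eliminate D.

D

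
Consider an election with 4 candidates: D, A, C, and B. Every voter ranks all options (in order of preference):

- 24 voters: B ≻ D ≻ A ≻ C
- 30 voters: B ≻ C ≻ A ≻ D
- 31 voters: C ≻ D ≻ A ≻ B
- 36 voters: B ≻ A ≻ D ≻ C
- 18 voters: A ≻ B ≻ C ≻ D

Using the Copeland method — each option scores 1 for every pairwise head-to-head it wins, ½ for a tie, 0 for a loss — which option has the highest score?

D: loses to A, C, and B → score 0.
A: beats D and C; loses to B → score 2.
C: beats D; loses to A and B → score 1.
B: beats D, A, and C → score 3.
B has the best pairwise record.

B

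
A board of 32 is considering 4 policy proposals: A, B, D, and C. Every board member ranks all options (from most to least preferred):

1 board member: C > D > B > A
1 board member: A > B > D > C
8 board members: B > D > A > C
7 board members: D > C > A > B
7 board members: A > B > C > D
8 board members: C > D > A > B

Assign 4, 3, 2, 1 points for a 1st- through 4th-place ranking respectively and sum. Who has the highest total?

A: 1·1 + 1·4 + 8·2 + 7·2 + 7·4 + 8·2 = 79
B: 1·2 + 1·3 + 8·4 + 7·1 + 7·3 + 8·1 = 73
D: 1·3 + 1·2 + 8·3 + 7·4 + 7·1 + 8·3 = 88
C: 1·4 + 1·1 + 8·1 + 7·3 + 7·2 + 8·4 = 80
D has the highest Borda score (88).

D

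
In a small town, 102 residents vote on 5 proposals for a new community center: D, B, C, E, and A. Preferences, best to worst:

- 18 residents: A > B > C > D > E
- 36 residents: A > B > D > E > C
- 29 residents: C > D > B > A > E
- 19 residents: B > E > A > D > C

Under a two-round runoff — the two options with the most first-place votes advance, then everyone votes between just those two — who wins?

A

Round 1 first-place votes: D 0, B 19, C 29, E 0, A 54.
A and C advance.
Runoff: A is preferred to C by 73 voters; C by 29.
A wins the runoff.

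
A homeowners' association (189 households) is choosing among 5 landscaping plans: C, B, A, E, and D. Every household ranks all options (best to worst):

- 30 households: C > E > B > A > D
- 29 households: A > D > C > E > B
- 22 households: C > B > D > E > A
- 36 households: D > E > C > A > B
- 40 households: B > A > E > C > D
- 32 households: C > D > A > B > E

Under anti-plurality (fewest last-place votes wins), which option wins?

C

Last-place votes: C 0, B 65, A 22, E 32, D 70.
C is ranked last by the fewest voters, so C wins.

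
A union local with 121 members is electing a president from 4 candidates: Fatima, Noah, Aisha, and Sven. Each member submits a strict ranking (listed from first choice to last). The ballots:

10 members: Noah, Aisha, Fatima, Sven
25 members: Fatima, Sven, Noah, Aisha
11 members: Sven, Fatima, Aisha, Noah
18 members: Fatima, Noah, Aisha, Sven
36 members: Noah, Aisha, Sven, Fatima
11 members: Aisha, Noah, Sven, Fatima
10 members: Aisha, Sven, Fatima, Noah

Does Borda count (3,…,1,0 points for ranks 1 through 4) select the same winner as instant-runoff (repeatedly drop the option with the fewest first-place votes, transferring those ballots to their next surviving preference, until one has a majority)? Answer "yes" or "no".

Borda — scores: Fatima 171, Noah 221, Aisha 184, Sven 150. Winner: Noah.
Instant-runoff — R1 Fatima 43, Noah 46, Aisha 21, Sven 11 (Sven out); R2 Fatima 54, Noah 46, Aisha 21 (Aisha out); R3 Fatima 64, Noah 57 (Fatima winner). Winner: Fatima.
The two methods disagree.

no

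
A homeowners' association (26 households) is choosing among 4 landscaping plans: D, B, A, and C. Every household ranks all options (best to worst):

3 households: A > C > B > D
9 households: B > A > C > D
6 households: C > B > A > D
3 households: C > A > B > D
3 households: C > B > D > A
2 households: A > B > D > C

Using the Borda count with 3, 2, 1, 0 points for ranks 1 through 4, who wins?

B

D: 3·0 + 9·0 + 6·0 + 3·0 + 3·1 + 2·1 = 5
B: 3·1 + 9·3 + 6·2 + 3·1 + 3·2 + 2·2 = 55
A: 3·3 + 9·2 + 6·1 + 3·2 + 3·0 + 2·3 = 45
C: 3·2 + 9·1 + 6·3 + 3·3 + 3·3 + 2·0 = 51
B has the highest Borda score (55).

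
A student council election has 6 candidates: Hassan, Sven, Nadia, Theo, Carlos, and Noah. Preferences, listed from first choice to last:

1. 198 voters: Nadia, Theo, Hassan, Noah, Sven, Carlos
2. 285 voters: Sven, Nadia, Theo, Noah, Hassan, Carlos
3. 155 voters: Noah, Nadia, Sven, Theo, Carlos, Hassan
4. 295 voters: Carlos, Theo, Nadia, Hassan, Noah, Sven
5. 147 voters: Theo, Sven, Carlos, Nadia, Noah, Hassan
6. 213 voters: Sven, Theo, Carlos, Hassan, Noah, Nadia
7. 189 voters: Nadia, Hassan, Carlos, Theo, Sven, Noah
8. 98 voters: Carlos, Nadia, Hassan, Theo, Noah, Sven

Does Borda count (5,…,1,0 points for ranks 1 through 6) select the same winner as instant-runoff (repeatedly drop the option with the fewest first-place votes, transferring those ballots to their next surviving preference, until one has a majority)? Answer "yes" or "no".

Borda — scores: Hassan 2945, Sven 3930, Nadia 5266, Theo 5298, Carlos 3767, Noah 2494. Winner: Theo.
Instant-runoff — R1 Hassan 0, Sven 498, Nadia 387, Theo 147, Carlos 393, Noah 155 (Hassan out); R2 Sven 498, Nadia 387, Theo 147, Carlos 393, Noah 155 (Theo out); R3 Sven 645, Nadia 387, Carlos 393, Noah 155 (Noah out); R4 Sven 645, Nadia 542, Carlos 393 (Carlos out); R5 Sven 645, Nadia 935 (Nadia winner). Winner: Nadia.
The two methods disagree.

no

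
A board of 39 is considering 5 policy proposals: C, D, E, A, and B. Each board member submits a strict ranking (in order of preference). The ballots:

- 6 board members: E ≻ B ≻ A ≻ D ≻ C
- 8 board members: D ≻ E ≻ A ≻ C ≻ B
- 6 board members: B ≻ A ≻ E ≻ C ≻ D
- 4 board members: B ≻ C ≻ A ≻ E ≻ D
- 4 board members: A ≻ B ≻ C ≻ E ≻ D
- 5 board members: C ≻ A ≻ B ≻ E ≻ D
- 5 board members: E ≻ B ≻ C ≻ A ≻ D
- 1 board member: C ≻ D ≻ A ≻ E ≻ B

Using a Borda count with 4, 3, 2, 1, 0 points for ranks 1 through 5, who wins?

C: 6·0 + 8·1 + 6·1 + 4·3 + 4·2 + 5·4 + 5·2 + 1·4 = 68
D: 6·1 + 8·4 + 6·0 + 4·0 + 4·0 + 5·0 + 5·0 + 1·3 = 41
E: 6·4 + 8·3 + 6·2 + 4·1 + 4·1 + 5·1 + 5·4 + 1·1 = 94
A: 6·2 + 8·2 + 6·3 + 4·2 + 4·4 + 5·3 + 5·1 + 1·2 = 92
B: 6·3 + 8·0 + 6·4 + 4·4 + 4·3 + 5·2 + 5·3 + 1·0 = 95
B has the highest Borda score (95).

B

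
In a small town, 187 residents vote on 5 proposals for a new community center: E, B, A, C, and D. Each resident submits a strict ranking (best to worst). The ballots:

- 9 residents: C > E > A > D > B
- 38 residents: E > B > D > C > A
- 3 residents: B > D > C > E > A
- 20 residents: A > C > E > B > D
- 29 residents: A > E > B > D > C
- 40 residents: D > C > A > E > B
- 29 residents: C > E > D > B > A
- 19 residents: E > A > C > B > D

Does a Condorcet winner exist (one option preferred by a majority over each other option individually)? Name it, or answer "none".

Checking pairwise contests:
C beats E 101–86.
E beats B 184–3.
E beats A 98–89.
D beats C 110–77.
E beats D 144–43.
Every option loses at least one head-to-head, so there is no Condorcet winner.

none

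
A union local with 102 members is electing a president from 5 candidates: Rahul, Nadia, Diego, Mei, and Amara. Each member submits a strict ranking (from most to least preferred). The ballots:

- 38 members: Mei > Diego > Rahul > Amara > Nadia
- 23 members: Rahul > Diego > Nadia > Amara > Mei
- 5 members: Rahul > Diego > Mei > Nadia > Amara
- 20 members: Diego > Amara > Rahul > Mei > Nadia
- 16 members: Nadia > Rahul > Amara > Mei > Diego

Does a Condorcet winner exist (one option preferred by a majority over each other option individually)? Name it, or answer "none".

none

Checking pairwise contests:
Diego beats Rahul 58–44.
Rahul beats Nadia 86–16.
Mei beats Diego 54–48.
Rahul beats Mei 64–38.
Rahul beats Amara 82–20.
Every option loses at least one head-to-head, so there is no Condorcet winner.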